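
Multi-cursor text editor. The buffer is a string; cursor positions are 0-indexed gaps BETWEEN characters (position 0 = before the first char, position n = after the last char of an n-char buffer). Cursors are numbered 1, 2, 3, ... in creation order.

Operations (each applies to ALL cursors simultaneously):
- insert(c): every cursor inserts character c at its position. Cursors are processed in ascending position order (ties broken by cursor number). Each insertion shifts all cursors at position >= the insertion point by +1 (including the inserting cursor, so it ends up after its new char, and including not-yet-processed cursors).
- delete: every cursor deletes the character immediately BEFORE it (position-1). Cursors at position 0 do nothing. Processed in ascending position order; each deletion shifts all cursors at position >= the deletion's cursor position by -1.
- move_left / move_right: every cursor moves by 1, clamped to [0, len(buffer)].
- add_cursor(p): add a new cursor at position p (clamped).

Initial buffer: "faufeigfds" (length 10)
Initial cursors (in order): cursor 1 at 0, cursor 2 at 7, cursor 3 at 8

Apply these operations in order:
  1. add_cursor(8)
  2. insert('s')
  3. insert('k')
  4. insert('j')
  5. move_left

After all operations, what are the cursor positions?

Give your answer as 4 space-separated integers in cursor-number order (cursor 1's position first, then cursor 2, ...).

Answer: 2 12 19 19

Derivation:
After op 1 (add_cursor(8)): buffer="faufeigfds" (len 10), cursors c1@0 c2@7 c3@8 c4@8, authorship ..........
After op 2 (insert('s')): buffer="sfaufeigsfssds" (len 14), cursors c1@1 c2@9 c3@12 c4@12, authorship 1.......2.34..
After op 3 (insert('k')): buffer="skfaufeigskfsskkds" (len 18), cursors c1@2 c2@11 c3@16 c4@16, authorship 11.......22.3434..
After op 4 (insert('j')): buffer="skjfaufeigskjfsskkjjds" (len 22), cursors c1@3 c2@13 c3@20 c4@20, authorship 111.......222.343434..
After op 5 (move_left): buffer="skjfaufeigskjfsskkjjds" (len 22), cursors c1@2 c2@12 c3@19 c4@19, authorship 111.......222.343434..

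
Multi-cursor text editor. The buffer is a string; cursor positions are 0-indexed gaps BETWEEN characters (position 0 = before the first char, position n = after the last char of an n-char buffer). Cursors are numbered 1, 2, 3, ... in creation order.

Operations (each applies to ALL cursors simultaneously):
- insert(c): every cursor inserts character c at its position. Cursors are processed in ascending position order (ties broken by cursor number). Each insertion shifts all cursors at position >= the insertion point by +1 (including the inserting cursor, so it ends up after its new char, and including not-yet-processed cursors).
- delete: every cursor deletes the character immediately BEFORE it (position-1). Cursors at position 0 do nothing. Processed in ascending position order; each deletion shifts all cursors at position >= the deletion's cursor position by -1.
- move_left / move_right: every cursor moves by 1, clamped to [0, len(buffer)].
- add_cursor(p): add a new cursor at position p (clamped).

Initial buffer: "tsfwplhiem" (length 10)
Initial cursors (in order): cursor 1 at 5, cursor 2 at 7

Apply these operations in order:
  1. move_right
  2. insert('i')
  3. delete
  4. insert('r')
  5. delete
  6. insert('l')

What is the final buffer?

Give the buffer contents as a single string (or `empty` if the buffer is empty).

Answer: tsfwpllhilem

Derivation:
After op 1 (move_right): buffer="tsfwplhiem" (len 10), cursors c1@6 c2@8, authorship ..........
After op 2 (insert('i')): buffer="tsfwplihiiem" (len 12), cursors c1@7 c2@10, authorship ......1..2..
After op 3 (delete): buffer="tsfwplhiem" (len 10), cursors c1@6 c2@8, authorship ..........
After op 4 (insert('r')): buffer="tsfwplrhirem" (len 12), cursors c1@7 c2@10, authorship ......1..2..
After op 5 (delete): buffer="tsfwplhiem" (len 10), cursors c1@6 c2@8, authorship ..........
After op 6 (insert('l')): buffer="tsfwpllhilem" (len 12), cursors c1@7 c2@10, authorship ......1..2..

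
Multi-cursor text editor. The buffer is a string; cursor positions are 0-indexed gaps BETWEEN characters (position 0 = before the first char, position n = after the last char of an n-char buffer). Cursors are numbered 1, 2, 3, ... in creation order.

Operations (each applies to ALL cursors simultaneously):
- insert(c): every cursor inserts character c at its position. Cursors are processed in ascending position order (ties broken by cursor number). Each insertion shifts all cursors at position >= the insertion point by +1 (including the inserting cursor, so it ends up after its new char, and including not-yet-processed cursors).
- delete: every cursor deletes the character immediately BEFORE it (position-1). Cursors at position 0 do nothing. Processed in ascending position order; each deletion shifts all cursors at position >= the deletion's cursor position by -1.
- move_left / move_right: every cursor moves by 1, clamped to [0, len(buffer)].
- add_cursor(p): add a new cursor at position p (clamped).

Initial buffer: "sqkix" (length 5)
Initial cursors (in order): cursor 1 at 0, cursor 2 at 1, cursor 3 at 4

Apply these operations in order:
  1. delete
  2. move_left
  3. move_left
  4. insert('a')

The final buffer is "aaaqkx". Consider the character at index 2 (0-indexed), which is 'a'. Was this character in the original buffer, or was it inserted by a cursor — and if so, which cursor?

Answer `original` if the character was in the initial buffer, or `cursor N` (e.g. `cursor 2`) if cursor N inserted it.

Answer: cursor 3

Derivation:
After op 1 (delete): buffer="qkx" (len 3), cursors c1@0 c2@0 c3@2, authorship ...
After op 2 (move_left): buffer="qkx" (len 3), cursors c1@0 c2@0 c3@1, authorship ...
After op 3 (move_left): buffer="qkx" (len 3), cursors c1@0 c2@0 c3@0, authorship ...
After op 4 (insert('a')): buffer="aaaqkx" (len 6), cursors c1@3 c2@3 c3@3, authorship 123...
Authorship (.=original, N=cursor N): 1 2 3 . . .
Index 2: author = 3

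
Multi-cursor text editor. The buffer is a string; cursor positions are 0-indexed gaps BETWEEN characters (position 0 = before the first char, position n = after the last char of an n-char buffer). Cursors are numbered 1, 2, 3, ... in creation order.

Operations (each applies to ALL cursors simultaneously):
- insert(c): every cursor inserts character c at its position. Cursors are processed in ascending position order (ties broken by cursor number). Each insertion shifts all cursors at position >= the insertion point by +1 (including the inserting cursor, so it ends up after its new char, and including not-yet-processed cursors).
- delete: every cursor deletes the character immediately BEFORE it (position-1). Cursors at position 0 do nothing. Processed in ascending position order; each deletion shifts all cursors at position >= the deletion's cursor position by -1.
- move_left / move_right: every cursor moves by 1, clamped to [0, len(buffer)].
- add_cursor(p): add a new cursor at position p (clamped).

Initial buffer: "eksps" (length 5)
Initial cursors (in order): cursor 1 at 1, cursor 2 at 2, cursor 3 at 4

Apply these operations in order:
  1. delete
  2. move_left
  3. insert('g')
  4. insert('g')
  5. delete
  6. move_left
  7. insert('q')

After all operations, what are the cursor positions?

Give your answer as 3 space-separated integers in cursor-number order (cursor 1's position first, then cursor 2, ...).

After op 1 (delete): buffer="ss" (len 2), cursors c1@0 c2@0 c3@1, authorship ..
After op 2 (move_left): buffer="ss" (len 2), cursors c1@0 c2@0 c3@0, authorship ..
After op 3 (insert('g')): buffer="gggss" (len 5), cursors c1@3 c2@3 c3@3, authorship 123..
After op 4 (insert('g')): buffer="ggggggss" (len 8), cursors c1@6 c2@6 c3@6, authorship 123123..
After op 5 (delete): buffer="gggss" (len 5), cursors c1@3 c2@3 c3@3, authorship 123..
After op 6 (move_left): buffer="gggss" (len 5), cursors c1@2 c2@2 c3@2, authorship 123..
After op 7 (insert('q')): buffer="ggqqqgss" (len 8), cursors c1@5 c2@5 c3@5, authorship 121233..

Answer: 5 5 5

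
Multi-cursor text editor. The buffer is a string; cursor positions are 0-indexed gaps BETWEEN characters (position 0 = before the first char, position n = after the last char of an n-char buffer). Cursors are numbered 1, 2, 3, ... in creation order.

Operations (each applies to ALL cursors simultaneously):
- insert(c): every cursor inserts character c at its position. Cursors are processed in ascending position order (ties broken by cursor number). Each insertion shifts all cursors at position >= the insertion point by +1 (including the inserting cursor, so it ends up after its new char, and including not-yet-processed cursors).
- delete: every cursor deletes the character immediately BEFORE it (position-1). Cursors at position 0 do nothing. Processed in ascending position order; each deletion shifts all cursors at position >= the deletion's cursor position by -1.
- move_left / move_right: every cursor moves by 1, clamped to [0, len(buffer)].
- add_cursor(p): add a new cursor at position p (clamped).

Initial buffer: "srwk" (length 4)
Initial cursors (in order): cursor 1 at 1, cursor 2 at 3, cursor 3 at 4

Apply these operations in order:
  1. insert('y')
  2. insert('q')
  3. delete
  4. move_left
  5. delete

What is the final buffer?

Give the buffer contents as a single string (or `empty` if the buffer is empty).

After op 1 (insert('y')): buffer="syrwyky" (len 7), cursors c1@2 c2@5 c3@7, authorship .1..2.3
After op 2 (insert('q')): buffer="syqrwyqkyq" (len 10), cursors c1@3 c2@7 c3@10, authorship .11..22.33
After op 3 (delete): buffer="syrwyky" (len 7), cursors c1@2 c2@5 c3@7, authorship .1..2.3
After op 4 (move_left): buffer="syrwyky" (len 7), cursors c1@1 c2@4 c3@6, authorship .1..2.3
After op 5 (delete): buffer="yryy" (len 4), cursors c1@0 c2@2 c3@3, authorship 1.23

Answer: yryy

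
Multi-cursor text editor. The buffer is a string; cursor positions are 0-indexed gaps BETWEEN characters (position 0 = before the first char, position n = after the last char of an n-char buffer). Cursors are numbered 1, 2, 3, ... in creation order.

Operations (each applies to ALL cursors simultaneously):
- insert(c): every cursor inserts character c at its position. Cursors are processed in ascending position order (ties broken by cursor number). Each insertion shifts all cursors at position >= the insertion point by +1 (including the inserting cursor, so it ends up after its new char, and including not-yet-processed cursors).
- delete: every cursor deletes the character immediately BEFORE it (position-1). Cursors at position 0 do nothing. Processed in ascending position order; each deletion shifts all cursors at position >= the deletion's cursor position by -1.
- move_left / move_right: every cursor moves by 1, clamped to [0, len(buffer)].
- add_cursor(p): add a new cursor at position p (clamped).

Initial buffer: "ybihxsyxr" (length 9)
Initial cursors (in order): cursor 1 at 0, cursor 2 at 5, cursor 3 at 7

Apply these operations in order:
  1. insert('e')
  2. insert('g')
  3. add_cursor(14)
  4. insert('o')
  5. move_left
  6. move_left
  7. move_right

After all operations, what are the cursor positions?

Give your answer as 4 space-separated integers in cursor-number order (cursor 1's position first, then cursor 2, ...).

After op 1 (insert('e')): buffer="eybihxesyexr" (len 12), cursors c1@1 c2@7 c3@10, authorship 1.....2..3..
After op 2 (insert('g')): buffer="egybihxegsyegxr" (len 15), cursors c1@2 c2@9 c3@13, authorship 11.....22..33..
After op 3 (add_cursor(14)): buffer="egybihxegsyegxr" (len 15), cursors c1@2 c2@9 c3@13 c4@14, authorship 11.....22..33..
After op 4 (insert('o')): buffer="egoybihxegosyegoxor" (len 19), cursors c1@3 c2@11 c3@16 c4@18, authorship 111.....222..333.4.
After op 5 (move_left): buffer="egoybihxegosyegoxor" (len 19), cursors c1@2 c2@10 c3@15 c4@17, authorship 111.....222..333.4.
After op 6 (move_left): buffer="egoybihxegosyegoxor" (len 19), cursors c1@1 c2@9 c3@14 c4@16, authorship 111.....222..333.4.
After op 7 (move_right): buffer="egoybihxegosyegoxor" (len 19), cursors c1@2 c2@10 c3@15 c4@17, authorship 111.....222..333.4.

Answer: 2 10 15 17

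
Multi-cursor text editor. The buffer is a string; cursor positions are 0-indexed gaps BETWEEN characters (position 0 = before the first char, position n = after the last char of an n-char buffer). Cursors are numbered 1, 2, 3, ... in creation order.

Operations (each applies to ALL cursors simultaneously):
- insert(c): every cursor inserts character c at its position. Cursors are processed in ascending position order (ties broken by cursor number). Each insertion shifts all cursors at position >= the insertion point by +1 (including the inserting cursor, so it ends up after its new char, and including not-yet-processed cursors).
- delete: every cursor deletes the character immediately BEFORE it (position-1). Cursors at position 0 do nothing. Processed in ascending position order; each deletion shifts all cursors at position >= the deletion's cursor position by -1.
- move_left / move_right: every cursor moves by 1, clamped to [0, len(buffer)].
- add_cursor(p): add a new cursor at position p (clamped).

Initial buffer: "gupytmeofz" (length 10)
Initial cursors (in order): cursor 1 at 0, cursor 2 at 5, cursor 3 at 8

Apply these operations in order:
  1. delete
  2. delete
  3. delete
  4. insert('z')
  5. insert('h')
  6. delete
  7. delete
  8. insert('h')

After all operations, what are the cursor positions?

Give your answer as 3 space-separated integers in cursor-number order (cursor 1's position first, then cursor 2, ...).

After op 1 (delete): buffer="gupymefz" (len 8), cursors c1@0 c2@4 c3@6, authorship ........
After op 2 (delete): buffer="gupmfz" (len 6), cursors c1@0 c2@3 c3@4, authorship ......
After op 3 (delete): buffer="gufz" (len 4), cursors c1@0 c2@2 c3@2, authorship ....
After op 4 (insert('z')): buffer="zguzzfz" (len 7), cursors c1@1 c2@5 c3@5, authorship 1..23..
After op 5 (insert('h')): buffer="zhguzzhhfz" (len 10), cursors c1@2 c2@8 c3@8, authorship 11..2323..
After op 6 (delete): buffer="zguzzfz" (len 7), cursors c1@1 c2@5 c3@5, authorship 1..23..
After op 7 (delete): buffer="gufz" (len 4), cursors c1@0 c2@2 c3@2, authorship ....
After op 8 (insert('h')): buffer="hguhhfz" (len 7), cursors c1@1 c2@5 c3@5, authorship 1..23..

Answer: 1 5 5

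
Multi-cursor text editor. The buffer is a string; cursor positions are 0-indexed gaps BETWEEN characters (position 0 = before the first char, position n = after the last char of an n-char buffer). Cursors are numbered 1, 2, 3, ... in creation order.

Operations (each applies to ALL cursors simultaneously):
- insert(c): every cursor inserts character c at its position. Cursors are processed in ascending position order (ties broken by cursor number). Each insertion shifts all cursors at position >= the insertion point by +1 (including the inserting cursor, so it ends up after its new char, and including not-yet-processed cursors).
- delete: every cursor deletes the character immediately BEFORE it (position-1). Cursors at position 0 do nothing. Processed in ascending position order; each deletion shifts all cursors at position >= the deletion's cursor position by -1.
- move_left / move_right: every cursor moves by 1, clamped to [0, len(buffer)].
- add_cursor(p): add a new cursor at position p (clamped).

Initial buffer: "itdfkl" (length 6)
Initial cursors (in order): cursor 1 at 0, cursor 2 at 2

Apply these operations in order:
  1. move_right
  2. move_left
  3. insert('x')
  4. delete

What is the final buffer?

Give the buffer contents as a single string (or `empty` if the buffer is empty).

After op 1 (move_right): buffer="itdfkl" (len 6), cursors c1@1 c2@3, authorship ......
After op 2 (move_left): buffer="itdfkl" (len 6), cursors c1@0 c2@2, authorship ......
After op 3 (insert('x')): buffer="xitxdfkl" (len 8), cursors c1@1 c2@4, authorship 1..2....
After op 4 (delete): buffer="itdfkl" (len 6), cursors c1@0 c2@2, authorship ......

Answer: itdfkl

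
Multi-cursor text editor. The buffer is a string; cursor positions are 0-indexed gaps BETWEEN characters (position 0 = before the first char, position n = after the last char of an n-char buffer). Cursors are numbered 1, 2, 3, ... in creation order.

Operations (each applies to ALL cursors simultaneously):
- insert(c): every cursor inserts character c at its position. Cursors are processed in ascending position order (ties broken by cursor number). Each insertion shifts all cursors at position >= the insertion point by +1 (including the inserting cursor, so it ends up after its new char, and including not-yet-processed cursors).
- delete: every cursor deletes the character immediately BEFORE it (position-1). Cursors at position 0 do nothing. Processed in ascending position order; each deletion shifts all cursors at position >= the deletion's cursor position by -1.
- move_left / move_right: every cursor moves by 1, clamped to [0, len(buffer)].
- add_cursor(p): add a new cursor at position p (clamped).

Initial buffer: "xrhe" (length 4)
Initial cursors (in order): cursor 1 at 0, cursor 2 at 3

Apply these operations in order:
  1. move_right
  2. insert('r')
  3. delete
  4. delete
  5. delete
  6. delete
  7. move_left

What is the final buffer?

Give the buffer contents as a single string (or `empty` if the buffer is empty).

After op 1 (move_right): buffer="xrhe" (len 4), cursors c1@1 c2@4, authorship ....
After op 2 (insert('r')): buffer="xrrher" (len 6), cursors c1@2 c2@6, authorship .1...2
After op 3 (delete): buffer="xrhe" (len 4), cursors c1@1 c2@4, authorship ....
After op 4 (delete): buffer="rh" (len 2), cursors c1@0 c2@2, authorship ..
After op 5 (delete): buffer="r" (len 1), cursors c1@0 c2@1, authorship .
After op 6 (delete): buffer="" (len 0), cursors c1@0 c2@0, authorship 
After op 7 (move_left): buffer="" (len 0), cursors c1@0 c2@0, authorship 

Answer: empty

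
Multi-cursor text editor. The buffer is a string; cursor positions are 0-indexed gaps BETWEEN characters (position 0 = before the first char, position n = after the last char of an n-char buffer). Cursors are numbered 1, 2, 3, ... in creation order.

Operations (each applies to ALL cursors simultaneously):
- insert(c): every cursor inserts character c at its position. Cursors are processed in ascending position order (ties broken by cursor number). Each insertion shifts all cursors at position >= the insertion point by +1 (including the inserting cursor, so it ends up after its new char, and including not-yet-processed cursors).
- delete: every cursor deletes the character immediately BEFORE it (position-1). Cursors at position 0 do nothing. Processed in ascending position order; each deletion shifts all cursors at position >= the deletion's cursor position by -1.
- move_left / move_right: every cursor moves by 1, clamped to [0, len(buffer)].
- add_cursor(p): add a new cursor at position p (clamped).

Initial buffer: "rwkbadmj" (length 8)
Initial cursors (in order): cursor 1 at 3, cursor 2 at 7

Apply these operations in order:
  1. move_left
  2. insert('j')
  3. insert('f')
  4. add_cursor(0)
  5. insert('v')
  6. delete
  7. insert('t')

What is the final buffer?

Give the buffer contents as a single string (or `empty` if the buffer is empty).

After op 1 (move_left): buffer="rwkbadmj" (len 8), cursors c1@2 c2@6, authorship ........
After op 2 (insert('j')): buffer="rwjkbadjmj" (len 10), cursors c1@3 c2@8, authorship ..1....2..
After op 3 (insert('f')): buffer="rwjfkbadjfmj" (len 12), cursors c1@4 c2@10, authorship ..11....22..
After op 4 (add_cursor(0)): buffer="rwjfkbadjfmj" (len 12), cursors c3@0 c1@4 c2@10, authorship ..11....22..
After op 5 (insert('v')): buffer="vrwjfvkbadjfvmj" (len 15), cursors c3@1 c1@6 c2@13, authorship 3..111....222..
After op 6 (delete): buffer="rwjfkbadjfmj" (len 12), cursors c3@0 c1@4 c2@10, authorship ..11....22..
After op 7 (insert('t')): buffer="trwjftkbadjftmj" (len 15), cursors c3@1 c1@6 c2@13, authorship 3..111....222..

Answer: trwjftkbadjftmj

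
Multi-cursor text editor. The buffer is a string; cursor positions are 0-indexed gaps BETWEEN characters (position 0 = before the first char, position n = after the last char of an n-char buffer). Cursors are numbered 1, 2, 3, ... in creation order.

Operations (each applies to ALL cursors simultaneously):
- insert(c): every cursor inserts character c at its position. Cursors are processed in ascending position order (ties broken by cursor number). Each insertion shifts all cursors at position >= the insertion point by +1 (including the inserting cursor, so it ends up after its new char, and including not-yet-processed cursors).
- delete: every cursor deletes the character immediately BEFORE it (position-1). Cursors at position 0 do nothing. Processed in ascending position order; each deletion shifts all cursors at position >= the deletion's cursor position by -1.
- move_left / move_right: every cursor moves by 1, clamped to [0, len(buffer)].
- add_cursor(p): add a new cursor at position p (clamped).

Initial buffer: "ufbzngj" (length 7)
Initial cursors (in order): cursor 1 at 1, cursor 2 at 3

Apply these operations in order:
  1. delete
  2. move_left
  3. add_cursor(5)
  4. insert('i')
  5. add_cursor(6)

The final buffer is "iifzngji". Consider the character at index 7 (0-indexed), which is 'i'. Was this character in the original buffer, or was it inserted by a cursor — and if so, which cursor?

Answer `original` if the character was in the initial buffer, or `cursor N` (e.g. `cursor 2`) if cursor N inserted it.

After op 1 (delete): buffer="fzngj" (len 5), cursors c1@0 c2@1, authorship .....
After op 2 (move_left): buffer="fzngj" (len 5), cursors c1@0 c2@0, authorship .....
After op 3 (add_cursor(5)): buffer="fzngj" (len 5), cursors c1@0 c2@0 c3@5, authorship .....
After op 4 (insert('i')): buffer="iifzngji" (len 8), cursors c1@2 c2@2 c3@8, authorship 12.....3
After op 5 (add_cursor(6)): buffer="iifzngji" (len 8), cursors c1@2 c2@2 c4@6 c3@8, authorship 12.....3
Authorship (.=original, N=cursor N): 1 2 . . . . . 3
Index 7: author = 3

Answer: cursor 3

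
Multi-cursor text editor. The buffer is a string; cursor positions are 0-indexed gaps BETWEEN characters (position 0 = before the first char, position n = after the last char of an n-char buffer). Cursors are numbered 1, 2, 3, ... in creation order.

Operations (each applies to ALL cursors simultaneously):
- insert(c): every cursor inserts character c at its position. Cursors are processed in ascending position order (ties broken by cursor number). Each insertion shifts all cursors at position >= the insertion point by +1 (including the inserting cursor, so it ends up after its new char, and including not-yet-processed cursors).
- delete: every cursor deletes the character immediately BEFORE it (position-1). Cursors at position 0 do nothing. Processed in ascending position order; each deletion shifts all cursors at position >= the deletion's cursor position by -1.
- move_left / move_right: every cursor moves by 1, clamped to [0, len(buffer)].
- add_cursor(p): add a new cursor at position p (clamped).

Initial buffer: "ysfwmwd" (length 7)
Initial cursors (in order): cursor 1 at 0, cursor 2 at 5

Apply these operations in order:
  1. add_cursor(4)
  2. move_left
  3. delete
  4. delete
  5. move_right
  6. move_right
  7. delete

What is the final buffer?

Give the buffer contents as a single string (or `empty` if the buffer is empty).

After op 1 (add_cursor(4)): buffer="ysfwmwd" (len 7), cursors c1@0 c3@4 c2@5, authorship .......
After op 2 (move_left): buffer="ysfwmwd" (len 7), cursors c1@0 c3@3 c2@4, authorship .......
After op 3 (delete): buffer="ysmwd" (len 5), cursors c1@0 c2@2 c3@2, authorship .....
After op 4 (delete): buffer="mwd" (len 3), cursors c1@0 c2@0 c3@0, authorship ...
After op 5 (move_right): buffer="mwd" (len 3), cursors c1@1 c2@1 c3@1, authorship ...
After op 6 (move_right): buffer="mwd" (len 3), cursors c1@2 c2@2 c3@2, authorship ...
After op 7 (delete): buffer="d" (len 1), cursors c1@0 c2@0 c3@0, authorship .

Answer: d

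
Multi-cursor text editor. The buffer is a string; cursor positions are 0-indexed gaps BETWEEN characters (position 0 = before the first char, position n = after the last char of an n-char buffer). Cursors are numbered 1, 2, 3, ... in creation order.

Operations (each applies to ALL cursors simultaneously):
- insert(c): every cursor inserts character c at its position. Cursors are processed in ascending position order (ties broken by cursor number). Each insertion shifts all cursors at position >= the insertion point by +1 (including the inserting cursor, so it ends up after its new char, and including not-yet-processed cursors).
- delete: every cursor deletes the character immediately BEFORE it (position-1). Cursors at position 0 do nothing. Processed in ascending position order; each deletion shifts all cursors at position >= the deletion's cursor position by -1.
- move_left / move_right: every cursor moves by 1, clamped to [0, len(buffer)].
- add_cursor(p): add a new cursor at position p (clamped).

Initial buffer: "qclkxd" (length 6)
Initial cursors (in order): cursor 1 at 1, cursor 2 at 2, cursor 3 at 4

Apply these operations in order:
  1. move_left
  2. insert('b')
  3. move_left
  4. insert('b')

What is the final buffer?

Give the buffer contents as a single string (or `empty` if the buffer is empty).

After op 1 (move_left): buffer="qclkxd" (len 6), cursors c1@0 c2@1 c3@3, authorship ......
After op 2 (insert('b')): buffer="bqbclbkxd" (len 9), cursors c1@1 c2@3 c3@6, authorship 1.2..3...
After op 3 (move_left): buffer="bqbclbkxd" (len 9), cursors c1@0 c2@2 c3@5, authorship 1.2..3...
After op 4 (insert('b')): buffer="bbqbbclbbkxd" (len 12), cursors c1@1 c2@4 c3@8, authorship 11.22..33...

Answer: bbqbbclbbkxd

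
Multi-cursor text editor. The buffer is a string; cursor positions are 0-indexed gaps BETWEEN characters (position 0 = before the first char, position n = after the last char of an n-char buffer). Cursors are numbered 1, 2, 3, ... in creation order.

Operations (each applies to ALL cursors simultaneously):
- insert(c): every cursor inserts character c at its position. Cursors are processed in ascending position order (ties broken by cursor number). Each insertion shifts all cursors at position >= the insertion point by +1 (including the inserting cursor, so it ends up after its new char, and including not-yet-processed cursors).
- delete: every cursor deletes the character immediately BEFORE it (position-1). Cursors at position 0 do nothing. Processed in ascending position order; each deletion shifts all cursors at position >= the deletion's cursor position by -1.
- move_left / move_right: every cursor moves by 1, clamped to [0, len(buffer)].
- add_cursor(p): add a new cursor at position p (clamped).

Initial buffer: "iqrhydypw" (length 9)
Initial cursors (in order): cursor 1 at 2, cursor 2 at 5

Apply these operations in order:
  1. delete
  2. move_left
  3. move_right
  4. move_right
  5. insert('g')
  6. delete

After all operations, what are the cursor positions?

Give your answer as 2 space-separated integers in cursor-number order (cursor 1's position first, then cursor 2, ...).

After op 1 (delete): buffer="irhdypw" (len 7), cursors c1@1 c2@3, authorship .......
After op 2 (move_left): buffer="irhdypw" (len 7), cursors c1@0 c2@2, authorship .......
After op 3 (move_right): buffer="irhdypw" (len 7), cursors c1@1 c2@3, authorship .......
After op 4 (move_right): buffer="irhdypw" (len 7), cursors c1@2 c2@4, authorship .......
After op 5 (insert('g')): buffer="irghdgypw" (len 9), cursors c1@3 c2@6, authorship ..1..2...
After op 6 (delete): buffer="irhdypw" (len 7), cursors c1@2 c2@4, authorship .......

Answer: 2 4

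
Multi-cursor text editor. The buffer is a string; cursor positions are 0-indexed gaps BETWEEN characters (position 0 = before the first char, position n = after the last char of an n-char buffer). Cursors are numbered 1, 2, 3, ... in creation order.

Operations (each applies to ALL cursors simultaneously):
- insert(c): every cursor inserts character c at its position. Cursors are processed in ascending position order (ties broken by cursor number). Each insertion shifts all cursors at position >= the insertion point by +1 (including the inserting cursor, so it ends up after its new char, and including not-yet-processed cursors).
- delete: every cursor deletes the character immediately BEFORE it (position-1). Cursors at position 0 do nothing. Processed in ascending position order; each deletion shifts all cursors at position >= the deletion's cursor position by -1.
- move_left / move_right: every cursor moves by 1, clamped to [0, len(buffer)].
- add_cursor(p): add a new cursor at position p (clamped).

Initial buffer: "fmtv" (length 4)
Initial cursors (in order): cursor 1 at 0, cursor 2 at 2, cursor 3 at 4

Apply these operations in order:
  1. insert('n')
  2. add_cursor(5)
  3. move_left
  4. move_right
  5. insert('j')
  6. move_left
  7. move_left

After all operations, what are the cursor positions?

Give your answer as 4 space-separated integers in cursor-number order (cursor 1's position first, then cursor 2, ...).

Answer: 0 4 9 6

Derivation:
After op 1 (insert('n')): buffer="nfmntvn" (len 7), cursors c1@1 c2@4 c3@7, authorship 1..2..3
After op 2 (add_cursor(5)): buffer="nfmntvn" (len 7), cursors c1@1 c2@4 c4@5 c3@7, authorship 1..2..3
After op 3 (move_left): buffer="nfmntvn" (len 7), cursors c1@0 c2@3 c4@4 c3@6, authorship 1..2..3
After op 4 (move_right): buffer="nfmntvn" (len 7), cursors c1@1 c2@4 c4@5 c3@7, authorship 1..2..3
After op 5 (insert('j')): buffer="njfmnjtjvnj" (len 11), cursors c1@2 c2@6 c4@8 c3@11, authorship 11..22.4.33
After op 6 (move_left): buffer="njfmnjtjvnj" (len 11), cursors c1@1 c2@5 c4@7 c3@10, authorship 11..22.4.33
After op 7 (move_left): buffer="njfmnjtjvnj" (len 11), cursors c1@0 c2@4 c4@6 c3@9, authorship 11..22.4.33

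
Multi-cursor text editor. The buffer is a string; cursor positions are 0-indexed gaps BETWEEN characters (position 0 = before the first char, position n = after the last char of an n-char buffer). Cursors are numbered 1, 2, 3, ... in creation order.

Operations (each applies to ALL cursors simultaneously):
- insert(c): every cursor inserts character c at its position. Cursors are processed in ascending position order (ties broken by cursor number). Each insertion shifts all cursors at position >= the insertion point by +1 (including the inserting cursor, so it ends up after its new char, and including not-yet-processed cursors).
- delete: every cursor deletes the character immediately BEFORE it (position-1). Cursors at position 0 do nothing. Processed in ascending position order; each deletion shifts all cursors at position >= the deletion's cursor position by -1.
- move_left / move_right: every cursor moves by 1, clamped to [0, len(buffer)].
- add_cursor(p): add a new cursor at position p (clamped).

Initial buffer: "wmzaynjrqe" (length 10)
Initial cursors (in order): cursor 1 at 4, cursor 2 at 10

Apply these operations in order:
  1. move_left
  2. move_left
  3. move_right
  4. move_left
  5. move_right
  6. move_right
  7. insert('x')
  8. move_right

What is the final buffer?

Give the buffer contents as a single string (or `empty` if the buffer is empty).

Answer: wmzaxynjrqex

Derivation:
After op 1 (move_left): buffer="wmzaynjrqe" (len 10), cursors c1@3 c2@9, authorship ..........
After op 2 (move_left): buffer="wmzaynjrqe" (len 10), cursors c1@2 c2@8, authorship ..........
After op 3 (move_right): buffer="wmzaynjrqe" (len 10), cursors c1@3 c2@9, authorship ..........
After op 4 (move_left): buffer="wmzaynjrqe" (len 10), cursors c1@2 c2@8, authorship ..........
After op 5 (move_right): buffer="wmzaynjrqe" (len 10), cursors c1@3 c2@9, authorship ..........
After op 6 (move_right): buffer="wmzaynjrqe" (len 10), cursors c1@4 c2@10, authorship ..........
After op 7 (insert('x')): buffer="wmzaxynjrqex" (len 12), cursors c1@5 c2@12, authorship ....1......2
After op 8 (move_right): buffer="wmzaxynjrqex" (len 12), cursors c1@6 c2@12, authorship ....1......2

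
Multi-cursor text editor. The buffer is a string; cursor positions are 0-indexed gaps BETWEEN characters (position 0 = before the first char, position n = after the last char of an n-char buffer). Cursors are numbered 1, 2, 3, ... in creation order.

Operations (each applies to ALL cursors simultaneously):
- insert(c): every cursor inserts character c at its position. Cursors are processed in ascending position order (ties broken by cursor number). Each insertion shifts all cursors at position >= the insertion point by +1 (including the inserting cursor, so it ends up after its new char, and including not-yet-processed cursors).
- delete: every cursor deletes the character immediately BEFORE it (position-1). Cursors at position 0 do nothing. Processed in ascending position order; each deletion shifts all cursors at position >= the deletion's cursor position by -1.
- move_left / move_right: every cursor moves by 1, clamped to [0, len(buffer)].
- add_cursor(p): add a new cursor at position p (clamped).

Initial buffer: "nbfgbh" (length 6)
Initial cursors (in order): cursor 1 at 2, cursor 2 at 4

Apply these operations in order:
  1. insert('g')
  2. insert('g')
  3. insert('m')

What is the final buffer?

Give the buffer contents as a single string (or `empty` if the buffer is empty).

After op 1 (insert('g')): buffer="nbgfggbh" (len 8), cursors c1@3 c2@6, authorship ..1..2..
After op 2 (insert('g')): buffer="nbggfgggbh" (len 10), cursors c1@4 c2@8, authorship ..11..22..
After op 3 (insert('m')): buffer="nbggmfgggmbh" (len 12), cursors c1@5 c2@10, authorship ..111..222..

Answer: nbggmfgggmbh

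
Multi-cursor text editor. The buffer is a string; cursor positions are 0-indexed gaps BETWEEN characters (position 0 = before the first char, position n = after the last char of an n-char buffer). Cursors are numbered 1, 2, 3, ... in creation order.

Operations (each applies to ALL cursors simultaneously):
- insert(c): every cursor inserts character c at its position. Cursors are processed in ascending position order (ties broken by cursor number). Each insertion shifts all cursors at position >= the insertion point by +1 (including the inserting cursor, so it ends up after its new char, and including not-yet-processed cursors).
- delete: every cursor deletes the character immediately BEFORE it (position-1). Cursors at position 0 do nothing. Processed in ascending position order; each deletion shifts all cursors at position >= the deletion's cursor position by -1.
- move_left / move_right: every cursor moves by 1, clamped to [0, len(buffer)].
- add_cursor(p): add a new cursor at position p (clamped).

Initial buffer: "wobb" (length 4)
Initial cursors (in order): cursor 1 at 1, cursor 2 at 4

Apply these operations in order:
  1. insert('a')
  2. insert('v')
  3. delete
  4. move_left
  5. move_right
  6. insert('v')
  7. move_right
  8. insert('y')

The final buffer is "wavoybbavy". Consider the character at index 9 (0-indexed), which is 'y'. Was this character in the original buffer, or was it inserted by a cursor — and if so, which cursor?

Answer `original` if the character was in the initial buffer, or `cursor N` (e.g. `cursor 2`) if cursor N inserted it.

After op 1 (insert('a')): buffer="waobba" (len 6), cursors c1@2 c2@6, authorship .1...2
After op 2 (insert('v')): buffer="wavobbav" (len 8), cursors c1@3 c2@8, authorship .11...22
After op 3 (delete): buffer="waobba" (len 6), cursors c1@2 c2@6, authorship .1...2
After op 4 (move_left): buffer="waobba" (len 6), cursors c1@1 c2@5, authorship .1...2
After op 5 (move_right): buffer="waobba" (len 6), cursors c1@2 c2@6, authorship .1...2
After op 6 (insert('v')): buffer="wavobbav" (len 8), cursors c1@3 c2@8, authorship .11...22
After op 7 (move_right): buffer="wavobbav" (len 8), cursors c1@4 c2@8, authorship .11...22
After op 8 (insert('y')): buffer="wavoybbavy" (len 10), cursors c1@5 c2@10, authorship .11.1..222
Authorship (.=original, N=cursor N): . 1 1 . 1 . . 2 2 2
Index 9: author = 2

Answer: cursor 2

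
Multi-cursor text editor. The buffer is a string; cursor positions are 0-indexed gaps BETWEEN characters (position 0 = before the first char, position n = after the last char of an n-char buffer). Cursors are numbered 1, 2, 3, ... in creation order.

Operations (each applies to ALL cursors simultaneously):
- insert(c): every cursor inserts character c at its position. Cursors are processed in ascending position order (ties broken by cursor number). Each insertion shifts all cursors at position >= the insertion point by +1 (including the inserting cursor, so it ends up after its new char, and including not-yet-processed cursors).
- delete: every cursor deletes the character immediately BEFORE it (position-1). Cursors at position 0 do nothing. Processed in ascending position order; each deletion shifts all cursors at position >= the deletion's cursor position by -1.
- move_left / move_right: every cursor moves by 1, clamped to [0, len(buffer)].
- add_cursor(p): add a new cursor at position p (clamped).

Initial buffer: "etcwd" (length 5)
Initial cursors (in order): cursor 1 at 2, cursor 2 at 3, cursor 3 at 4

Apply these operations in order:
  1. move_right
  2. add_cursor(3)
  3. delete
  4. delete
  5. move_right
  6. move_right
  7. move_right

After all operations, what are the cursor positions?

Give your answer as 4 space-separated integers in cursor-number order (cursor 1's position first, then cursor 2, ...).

After op 1 (move_right): buffer="etcwd" (len 5), cursors c1@3 c2@4 c3@5, authorship .....
After op 2 (add_cursor(3)): buffer="etcwd" (len 5), cursors c1@3 c4@3 c2@4 c3@5, authorship .....
After op 3 (delete): buffer="e" (len 1), cursors c1@1 c2@1 c3@1 c4@1, authorship .
After op 4 (delete): buffer="" (len 0), cursors c1@0 c2@0 c3@0 c4@0, authorship 
After op 5 (move_right): buffer="" (len 0), cursors c1@0 c2@0 c3@0 c4@0, authorship 
After op 6 (move_right): buffer="" (len 0), cursors c1@0 c2@0 c3@0 c4@0, authorship 
After op 7 (move_right): buffer="" (len 0), cursors c1@0 c2@0 c3@0 c4@0, authorship 

Answer: 0 0 0 0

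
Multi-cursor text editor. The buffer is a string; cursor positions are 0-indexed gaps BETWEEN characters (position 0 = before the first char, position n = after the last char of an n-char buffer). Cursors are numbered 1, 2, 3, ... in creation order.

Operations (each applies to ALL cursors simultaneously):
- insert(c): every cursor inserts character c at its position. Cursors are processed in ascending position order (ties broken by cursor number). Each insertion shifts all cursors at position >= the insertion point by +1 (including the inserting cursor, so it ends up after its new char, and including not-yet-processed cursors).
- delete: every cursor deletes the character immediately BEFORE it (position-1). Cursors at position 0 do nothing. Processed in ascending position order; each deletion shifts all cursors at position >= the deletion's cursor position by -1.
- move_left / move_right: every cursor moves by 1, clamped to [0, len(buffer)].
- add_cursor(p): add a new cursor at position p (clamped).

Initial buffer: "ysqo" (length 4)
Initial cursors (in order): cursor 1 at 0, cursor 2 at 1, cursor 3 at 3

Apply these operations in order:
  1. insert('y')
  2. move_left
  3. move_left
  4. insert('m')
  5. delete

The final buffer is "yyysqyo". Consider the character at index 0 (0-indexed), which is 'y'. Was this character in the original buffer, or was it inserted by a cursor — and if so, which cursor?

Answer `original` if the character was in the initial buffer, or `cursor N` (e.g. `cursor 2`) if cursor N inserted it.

After op 1 (insert('y')): buffer="yyysqyo" (len 7), cursors c1@1 c2@3 c3@6, authorship 1.2..3.
After op 2 (move_left): buffer="yyysqyo" (len 7), cursors c1@0 c2@2 c3@5, authorship 1.2..3.
After op 3 (move_left): buffer="yyysqyo" (len 7), cursors c1@0 c2@1 c3@4, authorship 1.2..3.
After op 4 (insert('m')): buffer="mymyysmqyo" (len 10), cursors c1@1 c2@3 c3@7, authorship 112.2.3.3.
After op 5 (delete): buffer="yyysqyo" (len 7), cursors c1@0 c2@1 c3@4, authorship 1.2..3.
Authorship (.=original, N=cursor N): 1 . 2 . . 3 .
Index 0: author = 1

Answer: cursor 1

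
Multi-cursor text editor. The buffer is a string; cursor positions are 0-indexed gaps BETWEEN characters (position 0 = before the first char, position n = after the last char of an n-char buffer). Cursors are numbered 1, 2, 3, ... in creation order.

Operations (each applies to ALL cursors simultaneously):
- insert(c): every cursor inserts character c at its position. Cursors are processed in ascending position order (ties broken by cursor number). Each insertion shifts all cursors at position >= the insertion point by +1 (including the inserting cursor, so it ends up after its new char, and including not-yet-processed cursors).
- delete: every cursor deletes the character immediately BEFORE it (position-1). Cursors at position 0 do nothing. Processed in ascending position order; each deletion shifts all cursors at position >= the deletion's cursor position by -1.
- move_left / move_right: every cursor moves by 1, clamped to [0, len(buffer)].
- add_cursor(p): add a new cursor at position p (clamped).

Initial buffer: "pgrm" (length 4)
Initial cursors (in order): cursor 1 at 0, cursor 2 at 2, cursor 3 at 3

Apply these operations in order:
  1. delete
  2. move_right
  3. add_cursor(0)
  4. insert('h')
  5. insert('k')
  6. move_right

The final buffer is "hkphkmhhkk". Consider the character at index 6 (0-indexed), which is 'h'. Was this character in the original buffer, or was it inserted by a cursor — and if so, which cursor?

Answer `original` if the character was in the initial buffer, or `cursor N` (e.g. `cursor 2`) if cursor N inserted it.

Answer: cursor 2

Derivation:
After op 1 (delete): buffer="pm" (len 2), cursors c1@0 c2@1 c3@1, authorship ..
After op 2 (move_right): buffer="pm" (len 2), cursors c1@1 c2@2 c3@2, authorship ..
After op 3 (add_cursor(0)): buffer="pm" (len 2), cursors c4@0 c1@1 c2@2 c3@2, authorship ..
After op 4 (insert('h')): buffer="hphmhh" (len 6), cursors c4@1 c1@3 c2@6 c3@6, authorship 4.1.23
After op 5 (insert('k')): buffer="hkphkmhhkk" (len 10), cursors c4@2 c1@5 c2@10 c3@10, authorship 44.11.2323
After op 6 (move_right): buffer="hkphkmhhkk" (len 10), cursors c4@3 c1@6 c2@10 c3@10, authorship 44.11.2323
Authorship (.=original, N=cursor N): 4 4 . 1 1 . 2 3 2 3
Index 6: author = 2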